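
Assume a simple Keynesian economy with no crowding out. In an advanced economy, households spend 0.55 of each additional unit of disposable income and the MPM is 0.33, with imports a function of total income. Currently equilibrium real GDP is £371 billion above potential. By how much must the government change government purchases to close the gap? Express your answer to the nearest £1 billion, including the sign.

Spending multiplier = 1/(1 − c + m) = 1/(1 − 0.55 + 0.33) = 1/0.78 ≈ 1.282.
Need ΔY = −£371 billion, so ΔG = ΔY/k = (−£371 billion) × 0.78 ≈ −£289 billion.
The government should cut government purchases by £289 billion.

−£289 billion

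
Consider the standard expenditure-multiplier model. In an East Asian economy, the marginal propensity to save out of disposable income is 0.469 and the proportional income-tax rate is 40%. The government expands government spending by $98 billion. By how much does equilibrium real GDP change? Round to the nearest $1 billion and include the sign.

+$144 billion

MPC = 1 − MPS = 1 − 0.469 = 0.531.
Government-spending multiplier = 1/(1 − c(1−t)) = 1/(1 − 0.531×0.6) = 1/0.6814 ≈ 1.468.
ΔY = k × ΔG = (+$98 billion) / 0.6814 ≈ +$144 billion.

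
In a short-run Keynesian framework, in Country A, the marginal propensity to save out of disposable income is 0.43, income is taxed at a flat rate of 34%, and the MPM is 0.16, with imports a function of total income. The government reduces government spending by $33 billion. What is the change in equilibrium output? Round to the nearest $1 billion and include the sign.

MPC = 1 − MPS = 1 − 0.43 = 0.57.
Spending multiplier = 1/(1 − c(1−t) + m) = 1/(1 − 0.57×0.66 + 0.16) = 1/0.7838 ≈ 1.276.
ΔY = k × ΔG = (−$33 billion) / 0.7838 ≈ −$42 billion.

−$42 billion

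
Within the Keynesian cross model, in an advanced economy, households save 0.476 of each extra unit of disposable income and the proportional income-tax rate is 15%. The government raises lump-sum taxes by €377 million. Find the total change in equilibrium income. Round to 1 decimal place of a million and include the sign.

MPC = 1 − MPS = 1 − 0.476 = 0.524.
A lump-sum tax change of +€377 million shifts disposable income by −€377 million; first-round consumption changes by −c × ΔT = −0.524 × (+€377 million) = −€197.548 million.
Expenditure multiplier = 1/(1 − c(1−t)) = 1/(1 − 0.524×0.85) = 1/0.5546 ≈ 1.803.
The tax multiplier is −c × k ≈ −0.945, so ΔY = k × (−c·ΔT) = (−€197.548 million) / 0.5546 ≈ −€356.2 million.

−€356.2 million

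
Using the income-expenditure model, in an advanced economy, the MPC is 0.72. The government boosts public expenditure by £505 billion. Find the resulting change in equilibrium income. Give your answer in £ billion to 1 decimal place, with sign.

+£1,803.6 billion

Government-spending multiplier = 1/(1 − MPC) = 1/(1 − 0.72) = 1/0.28 ≈ 3.571.
ΔY = k × ΔG = (+£505 billion) / 0.28 ≈ +£1,803.6 billion.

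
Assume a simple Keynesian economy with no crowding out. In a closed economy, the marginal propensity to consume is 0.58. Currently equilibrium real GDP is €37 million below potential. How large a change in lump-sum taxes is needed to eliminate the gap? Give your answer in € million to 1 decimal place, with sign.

−€26.8 million

Spending multiplier = 1/(1 − MPC) = 1/(1 − 0.58) = 1/0.42 ≈ 2.381.
Tax multiplier = −c·k = −0.58/0.42 ≈ −1.381. Need ΔY = +€37 million, so ΔT = ΔY/(−c·k) = −(+€37 million) × 0.42 / 0.58 ≈ −€26.8 million.
The government should cut lump-sum taxes by €26.8 million.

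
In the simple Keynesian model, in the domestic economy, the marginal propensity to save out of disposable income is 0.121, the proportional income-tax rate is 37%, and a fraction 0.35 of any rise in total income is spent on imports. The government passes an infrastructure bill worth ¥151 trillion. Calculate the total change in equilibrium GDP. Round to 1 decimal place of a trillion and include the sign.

+¥189.6 trillion

MPC = 1 − MPS = 1 − 0.121 = 0.879.
Spending multiplier = 1/(1 − c(1−t) + m) = 1/(1 − 0.879×0.63 + 0.35) = 1/0.79623 ≈ 1.256.
ΔY = k × ΔG = (+¥151 trillion) / 0.79623 ≈ +¥189.6 trillion.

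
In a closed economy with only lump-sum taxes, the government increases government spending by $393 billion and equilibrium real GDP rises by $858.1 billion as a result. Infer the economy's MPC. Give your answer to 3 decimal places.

0.542

Implied spending multiplier k = ΔY/ΔG = 858.1/393 ≈ 2.1835.
Since k = 1/(1 − MPC), MPC = 1 − 1/k = 1 − ΔG/ΔY = 1 − 393/858.1 ≈ 0.542.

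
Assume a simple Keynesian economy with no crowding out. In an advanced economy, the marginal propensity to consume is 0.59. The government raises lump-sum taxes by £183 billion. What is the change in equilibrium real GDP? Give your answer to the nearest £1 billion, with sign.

A lump-sum tax change of +£183 billion shifts disposable income by −£183 billion; first-round consumption changes by −c × ΔT = −0.59 × (+£183 billion) = −£107.97 billion.
Expenditure multiplier = 1/(1 − MPC) = 1/(1 − 0.59) = 1/0.41 ≈ 2.439.
The tax multiplier is −c × k ≈ −1.439, so ΔY = k × (−c·ΔT) = (−£107.97 billion) / 0.41 ≈ −£263 billion.

−£263 billion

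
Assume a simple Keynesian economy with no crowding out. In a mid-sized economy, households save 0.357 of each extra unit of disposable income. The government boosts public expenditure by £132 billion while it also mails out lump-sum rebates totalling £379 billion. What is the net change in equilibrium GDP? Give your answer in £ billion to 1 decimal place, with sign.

MPC = 1 − MPS = 1 − 0.357 = 0.643.
Expenditure multiplier = 1/(1 − MPC) = 1/(1 − 0.643) = 1/0.357 ≈ 2.801.
ΔG contributes k·ΔG = (+£132 billion) / 0.357 ≈ +£369.7 billion.
ΔT of −£379 billion changes first-round spending by −c·ΔT = +£243.697 billion, contributing k·(−c·ΔT) = (+£243.697 billion) / 0.357 ≈ +£682.6 billion.
Net ΔY = k(ΔG − c·ΔT) = (+£375.697 billion) / 0.357 ≈ +£1,052.4 billion.

+£1,052.4 billion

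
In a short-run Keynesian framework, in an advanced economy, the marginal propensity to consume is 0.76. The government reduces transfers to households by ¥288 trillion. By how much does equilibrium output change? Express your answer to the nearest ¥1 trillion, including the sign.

The transfer change shifts disposable income by −¥288 trillion, so first-round consumption changes by c·ΔTR = 0.76 × (−¥288 trillion) = −¥218.88 trillion.
Expenditure multiplier = 1/(1 − MPC) = 1/(1 − 0.76) = 1/0.24 ≈ 4.167.
The transfer multiplier is c × k ≈ 3.167, so ΔY = k × (c·ΔTR) = (−¥218.88 trillion) / 0.24 = −¥912 trillion.

−¥912 trillion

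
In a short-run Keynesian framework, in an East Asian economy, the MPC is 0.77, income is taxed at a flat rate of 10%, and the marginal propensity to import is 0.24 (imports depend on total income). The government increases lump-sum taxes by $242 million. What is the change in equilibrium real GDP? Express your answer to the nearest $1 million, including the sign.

A lump-sum tax change of +$242 million shifts disposable income by −$242 million; first-round consumption changes by −c × ΔT = −0.77 × (+$242 million) = −$186.34 million.
Expenditure multiplier = 1/(1 − c(1−t) + m) = 1/(1 − 0.77×0.9 + 0.24) = 1/0.547 ≈ 1.828.
The tax multiplier is −c × k ≈ −1.408, so ΔY = k × (−c·ΔT) = (−$186.34 million) / 0.547 ≈ −$341 million.

−$341 million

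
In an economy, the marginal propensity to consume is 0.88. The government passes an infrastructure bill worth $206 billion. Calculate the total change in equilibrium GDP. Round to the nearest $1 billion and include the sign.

+$1,717 billion

Government-spending multiplier = 1/(1 − MPC) = 1/(1 − 0.88) = 1/0.12 ≈ 8.333.
ΔY = k × ΔG = (+$206 billion) / 0.12 ≈ +$1,717 billion.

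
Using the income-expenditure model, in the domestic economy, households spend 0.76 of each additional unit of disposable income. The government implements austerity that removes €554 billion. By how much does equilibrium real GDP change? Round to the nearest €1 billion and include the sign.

Expenditure multiplier = 1/(1 − MPC) = 1/(1 − 0.76) = 1/0.24 ≈ 4.167.
ΔY = k × ΔG = (−€554 billion) / 0.24 ≈ −€2,308 billion.

−€2,308 billion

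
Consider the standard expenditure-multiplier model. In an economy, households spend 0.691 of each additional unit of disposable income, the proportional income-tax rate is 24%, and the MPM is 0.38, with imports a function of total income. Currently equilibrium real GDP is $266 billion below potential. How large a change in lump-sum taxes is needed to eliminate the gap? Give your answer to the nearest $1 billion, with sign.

−$329 billion

Spending multiplier = 1/(1 − c(1−t) + m) = 1/(1 − 0.691×0.76 + 0.38) = 1/0.85484 ≈ 1.17.
Tax multiplier = −c·k = −0.691/0.85484 ≈ −0.808. Need ΔY = +$266 billion, so ΔT = ΔY/(−c·k) = −(+$266 billion) × 0.85484 / 0.691 ≈ −$329 billion.
The government should cut lump-sum taxes by $329 billion.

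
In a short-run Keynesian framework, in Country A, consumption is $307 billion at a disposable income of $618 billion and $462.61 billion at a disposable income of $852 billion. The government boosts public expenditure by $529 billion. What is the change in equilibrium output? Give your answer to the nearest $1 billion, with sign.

MPC = ΔC/ΔYd = (462.61 − 307)/(852 − 618) = 155.61/234 = 0.665.
Spending multiplier = 1/(1 − MPC) = 1/(1 − 0.665) = 1/0.335 ≈ 2.985.
ΔY = k × ΔG = (+$529 billion) / 0.335 ≈ +$1,579 billion.

+$1,579 billion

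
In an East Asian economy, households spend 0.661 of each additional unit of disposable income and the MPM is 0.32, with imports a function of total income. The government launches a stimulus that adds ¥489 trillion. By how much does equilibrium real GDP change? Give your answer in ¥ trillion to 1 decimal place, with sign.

Spending multiplier = 1/(1 − c + m) = 1/(1 − 0.661 + 0.32) = 1/0.659 ≈ 1.517.
ΔY = k × ΔG = (+¥489 trillion) / 0.659 ≈ +¥742 trillion.

+¥742.0 trillion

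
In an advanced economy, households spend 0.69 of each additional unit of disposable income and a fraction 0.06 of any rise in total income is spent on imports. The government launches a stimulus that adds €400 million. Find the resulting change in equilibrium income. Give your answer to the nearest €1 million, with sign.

+€1,081 million

Spending multiplier = 1/(1 − c + m) = 1/(1 − 0.69 + 0.06) = 1/0.37 ≈ 2.703.
ΔY = k × ΔG = (+€400 million) / 0.37 ≈ +€1,081 million.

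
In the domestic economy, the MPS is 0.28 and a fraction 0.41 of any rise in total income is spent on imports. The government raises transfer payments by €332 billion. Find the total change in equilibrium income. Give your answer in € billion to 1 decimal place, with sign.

+€346.4 billion

MPC = 1 − MPS = 1 − 0.28 = 0.72.
The transfer change shifts disposable income by +€332 billion, so first-round consumption changes by c·ΔTR = 0.72 × (+€332 billion) = +€239.04 billion.
Expenditure multiplier = 1/(1 − c + m) = 1/(1 − 0.72 + 0.41) = 1/0.69 ≈ 1.449.
The transfer multiplier is c × k ≈ 1.043, so ΔY = k × (c·ΔTR) = (+€239.04 billion) / 0.69 ≈ +€346.4 billion.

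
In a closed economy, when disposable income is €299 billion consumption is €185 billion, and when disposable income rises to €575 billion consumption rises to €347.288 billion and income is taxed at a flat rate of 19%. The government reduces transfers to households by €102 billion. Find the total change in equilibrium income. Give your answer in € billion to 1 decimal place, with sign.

MPC = ΔC/ΔYd = (347.288 − 185)/(575 − 299) = 162.288/276 = 0.588.
The transfer change shifts disposable income by −€102 billion, so first-round consumption changes by c·ΔTR = 0.588 × (−€102 billion) = −€59.976 billion.
Expenditure multiplier = 1/(1 − c(1−t)) = 1/(1 − 0.588×0.81) = 1/0.52372 ≈ 1.909.
The transfer multiplier is c × k ≈ 1.123, so ΔY = k × (c·ΔTR) = (−€59.976 billion) / 0.52372 ≈ −€114.5 billion.

−€114.5 billion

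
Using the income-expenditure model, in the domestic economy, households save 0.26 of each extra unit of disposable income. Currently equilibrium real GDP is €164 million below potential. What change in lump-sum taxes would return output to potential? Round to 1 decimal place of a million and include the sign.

MPC = 1 − MPS = 1 − 0.26 = 0.74.
Spending multiplier = 1/(1 − MPC) = 1/(1 − 0.74) = 1/0.26 ≈ 3.846.
Tax multiplier = −c·k = −0.74/0.26 ≈ −2.846. Need ΔY = +€164 million, so ΔT = ΔY/(−c·k) = −(+€164 million) × 0.26 / 0.74 ≈ −€57.6 million.
The government should cut lump-sum taxes by €57.6 million.

−€57.6 million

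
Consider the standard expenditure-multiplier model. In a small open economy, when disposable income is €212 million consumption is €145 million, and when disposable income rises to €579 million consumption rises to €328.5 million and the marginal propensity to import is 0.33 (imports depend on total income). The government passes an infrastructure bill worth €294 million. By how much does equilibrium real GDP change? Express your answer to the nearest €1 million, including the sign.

+€354 million

MPC = ΔC/ΔYd = (328.5 − 145)/(579 − 212) = 183.5/367 = 0.5.
Government-spending multiplier = 1/(1 − c + m) = 1/(1 − 0.5 + 0.33) = 1/0.83 ≈ 1.205.
ΔY = k × ΔG = (+€294 million) / 0.83 ≈ +€354 million.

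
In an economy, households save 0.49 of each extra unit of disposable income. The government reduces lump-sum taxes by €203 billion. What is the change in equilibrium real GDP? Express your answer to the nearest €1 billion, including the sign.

+€211 billion

MPC = 1 − MPS = 1 − 0.49 = 0.51.
A lump-sum tax change of −€203 billion shifts disposable income by +€203 billion; first-round consumption changes by −c × ΔT = −0.51 × (−€203 billion) = +€103.53 billion.
Expenditure multiplier = 1/(1 − MPC) = 1/(1 − 0.51) = 1/0.49 ≈ 2.041.
The tax multiplier is −c × k ≈ −1.041, so ΔY = k × (−c·ΔT) = (+€103.53 billion) / 0.49 ≈ +€211 billion.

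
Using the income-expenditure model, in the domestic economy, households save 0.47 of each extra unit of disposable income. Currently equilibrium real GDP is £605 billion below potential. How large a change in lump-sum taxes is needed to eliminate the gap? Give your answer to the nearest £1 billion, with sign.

−£537 billion

MPC = 1 − MPS = 1 − 0.47 = 0.53.
Spending multiplier = 1/(1 − MPC) = 1/(1 − 0.53) = 1/0.47 ≈ 2.128.
Tax multiplier = −c·k = −0.53/0.47 ≈ −1.128. Need ΔY = +£605 billion, so ΔT = ΔY/(−c·k) = −(+£605 billion) × 0.47 / 0.53 ≈ −£537 billion.
The government should cut lump-sum taxes by £537 billion.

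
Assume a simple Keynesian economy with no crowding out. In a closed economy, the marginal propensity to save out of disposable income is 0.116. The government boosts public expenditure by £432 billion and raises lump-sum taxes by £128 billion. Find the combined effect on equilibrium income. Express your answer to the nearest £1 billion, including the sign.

+£2,749 billion

MPC = 1 − MPS = 1 − 0.116 = 0.884.
Expenditure multiplier = 1/(1 − MPC) = 1/(1 − 0.884) = 1/0.116 ≈ 8.621.
ΔG contributes k·ΔG = (+£432 billion) / 0.116 ≈ +£3,724.1 billion.
ΔT of +£128 billion changes first-round spending by −c·ΔT = −£113.152 billion, contributing k·(−c·ΔT) = (−£113.152 billion) / 0.116 ≈ −£975.4 billion.
Net ΔY = k(ΔG − c·ΔT) = (+£318.848 billion) / 0.116 ≈ +£2,749 billion.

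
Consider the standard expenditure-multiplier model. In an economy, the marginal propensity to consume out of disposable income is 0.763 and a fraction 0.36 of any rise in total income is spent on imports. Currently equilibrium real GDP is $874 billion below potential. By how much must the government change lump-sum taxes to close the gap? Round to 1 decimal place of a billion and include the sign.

Spending multiplier = 1/(1 − c + m) = 1/(1 − 0.763 + 0.36) = 1/0.597 ≈ 1.675.
Tax multiplier = −c·k = −0.763/0.597 ≈ −1.278. Need ΔY = +$874 billion, so ΔT = ΔY/(−c·k) = −(+$874 billion) × 0.597 / 0.763 ≈ −$683.9 billion.
The government should cut lump-sum taxes by $683.9 billion.

−$683.9 billion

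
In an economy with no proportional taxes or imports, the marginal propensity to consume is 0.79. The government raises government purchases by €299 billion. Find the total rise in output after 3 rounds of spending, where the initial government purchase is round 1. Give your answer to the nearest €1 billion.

€722 billion

Round 1 adds ΔG = €299 billion; each later round is MPC = 0.79 times the previous.
After 3 rounds: 299 + 236.21 + 186.6059 = ΔG·(1 − c^3)/(1 − c) = 299 × (1 − 0.493039)/0.21 ≈ €722 billion.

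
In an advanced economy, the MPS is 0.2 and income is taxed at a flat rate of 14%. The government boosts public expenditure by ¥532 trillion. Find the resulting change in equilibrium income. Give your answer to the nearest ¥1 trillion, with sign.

+¥1,705 trillion

MPC = 1 − MPS = 1 − 0.2 = 0.8.
Expenditure multiplier = 1/(1 − c(1−t)) = 1/(1 − 0.8×0.86) = 1/0.312 ≈ 3.205.
ΔY = k × ΔG = (+¥532 trillion) / 0.312 ≈ +¥1,705 trillion.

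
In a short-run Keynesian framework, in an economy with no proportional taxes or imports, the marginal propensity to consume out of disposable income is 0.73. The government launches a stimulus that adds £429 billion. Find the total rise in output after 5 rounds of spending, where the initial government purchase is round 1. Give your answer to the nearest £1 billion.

Round 1 adds ΔG = £429 billion; each later round is MPC = 0.73 times the previous.
After 5 rounds: 429 + 313.17 + 228.6141 + 166.888293 + 121.82845389 = ΔG·(1 − c^5)/(1 − c) = 429 × (1 − 0.2073071593)/0.27 ≈ £1,260 billion.

£1,260 billion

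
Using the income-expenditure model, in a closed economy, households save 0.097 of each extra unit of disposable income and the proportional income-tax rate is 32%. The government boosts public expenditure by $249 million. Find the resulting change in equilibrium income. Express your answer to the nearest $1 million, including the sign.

MPC = 1 − MPS = 1 − 0.097 = 0.903.
Spending multiplier = 1/(1 − c(1−t)) = 1/(1 − 0.903×0.68) = 1/0.38596 ≈ 2.591.
ΔY = k × ΔG = (+$249 million) / 0.38596 ≈ +$645 million.

+$645 million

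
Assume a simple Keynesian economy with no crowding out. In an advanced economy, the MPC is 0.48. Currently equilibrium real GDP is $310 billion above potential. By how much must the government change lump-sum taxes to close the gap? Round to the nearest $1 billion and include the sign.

Spending multiplier = 1/(1 − MPC) = 1/(1 − 0.48) = 1/0.52 ≈ 1.923.
Tax multiplier = −c·k = −0.48/0.52 ≈ −0.923. Need ΔY = −$310 billion, so ΔT = ΔY/(−c·k) = −(−$310 billion) × 0.52 / 0.48 ≈ +$336 billion.
The government should raise lump-sum taxes by $336 billion.

+$336 billion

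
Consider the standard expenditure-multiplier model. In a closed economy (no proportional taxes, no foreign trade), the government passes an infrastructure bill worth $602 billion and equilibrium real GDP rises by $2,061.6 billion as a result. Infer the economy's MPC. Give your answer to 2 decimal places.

Implied spending multiplier k = ΔY/ΔG = 2,061.6/602 ≈ 3.4246.
Since k = 1/(1 − MPC), MPC = 1 − 1/k = 1 − ΔG/ΔY = 1 − 602/2,061.6 ≈ 0.71.

0.71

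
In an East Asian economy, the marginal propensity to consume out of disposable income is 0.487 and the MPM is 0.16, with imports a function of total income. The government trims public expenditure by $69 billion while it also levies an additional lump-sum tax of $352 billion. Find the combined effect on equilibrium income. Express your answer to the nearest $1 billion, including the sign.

Expenditure multiplier = 1/(1 − c + m) = 1/(1 − 0.487 + 0.16) = 1/0.673 ≈ 1.486.
ΔG contributes k·ΔG = (−$69 billion) / 0.673 ≈ −$102.5 billion.
ΔT of +$352 billion changes first-round spending by −c·ΔT = −$171.424 billion, contributing k·(−c·ΔT) = (−$171.424 billion) / 0.673 ≈ −$254.7 billion.
Net ΔY = k(ΔG − c·ΔT) = (−$240.424 billion) / 0.673 ≈ −$357 billion.

−$357 billion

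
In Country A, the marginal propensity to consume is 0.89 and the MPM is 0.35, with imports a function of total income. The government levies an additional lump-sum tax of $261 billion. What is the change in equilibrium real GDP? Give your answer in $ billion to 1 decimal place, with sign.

−$505.0 billion

A lump-sum tax change of +$261 billion shifts disposable income by −$261 billion; first-round consumption changes by −c × ΔT = −0.89 × (+$261 billion) = −$232.29 billion.
Expenditure multiplier = 1/(1 − c + m) = 1/(1 − 0.89 + 0.35) = 1/0.46 ≈ 2.174.
The tax multiplier is −c × k ≈ −1.935, so ΔY = k × (−c·ΔT) = (−$232.29 billion) / 0.46 ≈ −$505 billion.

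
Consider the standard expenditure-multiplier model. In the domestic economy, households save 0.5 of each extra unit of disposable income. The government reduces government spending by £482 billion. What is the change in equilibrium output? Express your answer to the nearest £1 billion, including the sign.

MPC = 1 − MPS = 1 − 0.5 = 0.5.
Expenditure multiplier = 1/(1 − MPC) = 1/(1 − 0.5) = 1/0.5 = 2.
ΔY = k × ΔG = (−£482 billion) / 0.5 = −£964 billion.

−£964 billion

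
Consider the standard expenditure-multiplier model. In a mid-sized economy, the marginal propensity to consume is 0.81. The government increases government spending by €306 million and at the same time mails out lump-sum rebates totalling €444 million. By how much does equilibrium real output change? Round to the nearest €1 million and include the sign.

Expenditure multiplier = 1/(1 − MPC) = 1/(1 − 0.81) = 1/0.19 ≈ 5.263.
ΔG contributes k·ΔG = (+€306 million) / 0.19 ≈ +€1,610.5 million.
ΔT of −€444 million changes first-round spending by −c·ΔT = +€359.64 million, contributing k·(−c·ΔT) = (+€359.64 million) / 0.19 ≈ +€1,892.8 million.
Net ΔY = k(ΔG − c·ΔT) = (+€665.64 million) / 0.19 ≈ +€3,503 million.

+€3,503 million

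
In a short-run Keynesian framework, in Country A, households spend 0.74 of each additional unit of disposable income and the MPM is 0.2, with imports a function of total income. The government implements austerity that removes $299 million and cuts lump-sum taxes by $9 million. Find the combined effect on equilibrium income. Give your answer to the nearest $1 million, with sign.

Expenditure multiplier = 1/(1 − c + m) = 1/(1 − 0.74 + 0.2) = 1/0.46 ≈ 2.174.
ΔG contributes k·ΔG = (−$299 million) / 0.46 = −$650 million.
ΔT of −$9 million changes first-round spending by −c·ΔT = +$6.66 million, contributing k·(−c·ΔT) = (+$6.66 million) / 0.46 ≈ +$14.5 million.
Net ΔY = k(ΔG − c·ΔT) = (−$292.34 million) / 0.46 ≈ −$636 million.

−$636 million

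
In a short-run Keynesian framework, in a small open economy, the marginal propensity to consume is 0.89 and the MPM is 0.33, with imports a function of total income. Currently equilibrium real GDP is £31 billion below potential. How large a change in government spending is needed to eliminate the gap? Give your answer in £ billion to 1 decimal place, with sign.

Spending multiplier = 1/(1 − c + m) = 1/(1 − 0.89 + 0.33) = 1/0.44 ≈ 2.273.
Need ΔY = +£31 billion, so ΔG = ΔY/k = (+£31 billion) × 0.44 ≈ +£13.6 billion.
The government should increase government spending by £13.6 billion.

+£13.6 billion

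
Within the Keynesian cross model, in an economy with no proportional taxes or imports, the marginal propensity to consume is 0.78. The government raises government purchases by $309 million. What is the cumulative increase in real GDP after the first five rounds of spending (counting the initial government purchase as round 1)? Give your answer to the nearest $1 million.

Round 1 adds ΔG = $309 million; each later round is MPC = 0.78 times the previous.
After 5 rounds: 309 + 241.02 + 187.9956 + 146.636568 + 114.37652304 = ΔG·(1 − c^5)/(1 − c) = 309 × (1 − 0.2887174368)/0.22 ≈ $999 million.

$999 million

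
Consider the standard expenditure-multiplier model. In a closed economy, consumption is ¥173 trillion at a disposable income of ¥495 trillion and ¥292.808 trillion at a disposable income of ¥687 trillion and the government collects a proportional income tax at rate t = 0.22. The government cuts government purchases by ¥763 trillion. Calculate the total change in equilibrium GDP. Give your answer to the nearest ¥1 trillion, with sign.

MPC = ΔC/ΔYd = (292.808 − 173)/(687 − 495) = 119.808/192 = 0.624.
Expenditure multiplier = 1/(1 − c(1−t)) = 1/(1 − 0.624×0.78) = 1/0.51328 ≈ 1.948.
ΔY = k × ΔG = (−¥763 trillion) / 0.51328 ≈ −¥1,487 trillion.

−¥1,487 trillion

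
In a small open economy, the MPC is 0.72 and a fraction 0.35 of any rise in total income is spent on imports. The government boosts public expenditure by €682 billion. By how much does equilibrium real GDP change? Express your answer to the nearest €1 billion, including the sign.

+€1,083 billion

Government-spending multiplier = 1/(1 − c + m) = 1/(1 − 0.72 + 0.35) = 1/0.63 ≈ 1.587.
ΔY = k × ΔG = (+€682 billion) / 0.63 ≈ +€1,083 billion.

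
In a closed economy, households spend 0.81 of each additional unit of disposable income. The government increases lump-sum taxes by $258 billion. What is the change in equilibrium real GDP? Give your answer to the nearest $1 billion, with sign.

A lump-sum tax change of +$258 billion shifts disposable income by −$258 billion; first-round consumption changes by −c × ΔT = −0.81 × (+$258 billion) = −$208.98 billion.
Expenditure multiplier = 1/(1 − MPC) = 1/(1 − 0.81) = 1/0.19 ≈ 5.263.
The tax multiplier is −c × k ≈ −4.263, so ΔY = k × (−c·ΔT) = (−$208.98 billion) / 0.19 ≈ −$1,100 billion.

−$1,100 billion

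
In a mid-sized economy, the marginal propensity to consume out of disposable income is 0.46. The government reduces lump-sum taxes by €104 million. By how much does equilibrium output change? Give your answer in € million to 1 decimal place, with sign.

A lump-sum tax change of −€104 million shifts disposable income by +€104 million; first-round consumption changes by −c × ΔT = −0.46 × (−€104 million) = +€47.84 million.
Expenditure multiplier = 1/(1 − MPC) = 1/(1 − 0.46) = 1/0.54 ≈ 1.852.
The tax multiplier is −c × k ≈ −0.852, so ΔY = k × (−c·ΔT) = (+€47.84 million) / 0.54 ≈ +€88.6 million.

+€88.6 million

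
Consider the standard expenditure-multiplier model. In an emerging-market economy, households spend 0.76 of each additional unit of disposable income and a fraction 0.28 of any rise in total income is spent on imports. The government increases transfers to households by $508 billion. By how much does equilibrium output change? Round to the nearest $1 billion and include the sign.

The transfer change shifts disposable income by +$508 billion, so first-round consumption changes by c·ΔTR = 0.76 × (+$508 billion) = +$386.08 billion.
Expenditure multiplier = 1/(1 − c + m) = 1/(1 − 0.76 + 0.28) = 1/0.52 ≈ 1.923.
The transfer multiplier is c × k ≈ 1.462, so ΔY = k × (c·ΔTR) = (+$386.08 billion) / 0.52 ≈ +$742 billion.

+$742 billion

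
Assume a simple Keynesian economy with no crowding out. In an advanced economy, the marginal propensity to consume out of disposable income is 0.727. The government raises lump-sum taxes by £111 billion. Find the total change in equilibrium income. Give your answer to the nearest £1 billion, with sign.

A lump-sum tax change of +£111 billion shifts disposable income by −£111 billion; first-round consumption changes by −c × ΔT = −0.727 × (+£111 billion) = −£80.697 billion.
Expenditure multiplier = 1/(1 − MPC) = 1/(1 − 0.727) = 1/0.273 ≈ 3.663.
The tax multiplier is −c × k ≈ −2.663, so ΔY = k × (−c·ΔT) = (−£80.697 billion) / 0.273 ≈ −£296 billion.

−£296 billion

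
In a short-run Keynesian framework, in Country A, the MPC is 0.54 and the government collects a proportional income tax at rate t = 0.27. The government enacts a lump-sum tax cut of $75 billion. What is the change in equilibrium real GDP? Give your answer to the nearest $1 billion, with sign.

A lump-sum tax change of −$75 billion shifts disposable income by +$75 billion; first-round consumption changes by −c × ΔT = −0.54 × (−$75 billion) = +$40.5 billion.
Expenditure multiplier = 1/(1 − c(1−t)) = 1/(1 − 0.54×0.73) = 1/0.6058 ≈ 1.651.
The tax multiplier is −c × k ≈ −0.891, so ΔY = k × (−c·ΔT) = (+$40.5 billion) / 0.6058 ≈ +$67 billion.

+$67 billion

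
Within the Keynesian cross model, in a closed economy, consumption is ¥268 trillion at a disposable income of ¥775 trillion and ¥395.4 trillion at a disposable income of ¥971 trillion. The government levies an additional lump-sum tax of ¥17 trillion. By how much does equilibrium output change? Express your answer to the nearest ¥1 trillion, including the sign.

−¥32 trillion

MPC = ΔC/ΔYd = (395.4 − 268)/(971 − 775) = 127.4/196 = 0.65.
A lump-sum tax change of +¥17 trillion shifts disposable income by −¥17 trillion; first-round consumption changes by −c × ΔT = −0.65 × (+¥17 trillion) = −¥11.05 trillion.
Expenditure multiplier = 1/(1 − MPC) = 1/(1 − 0.65) = 1/0.35 ≈ 2.857.
The tax multiplier is −c × k ≈ −1.857, so ΔY = k × (−c·ΔT) = (−¥11.05 trillion) / 0.35 ≈ −¥32 trillion.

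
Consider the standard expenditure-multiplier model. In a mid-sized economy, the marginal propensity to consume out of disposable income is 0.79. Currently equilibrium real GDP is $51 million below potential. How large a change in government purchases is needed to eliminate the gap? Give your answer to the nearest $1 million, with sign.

Spending multiplier = 1/(1 − MPC) = 1/(1 − 0.79) = 1/0.21 ≈ 4.762.
Need ΔY = +$51 million, so ΔG = ΔY/k = (+$51 million) × 0.21 ≈ +$11 million.
The government should increase government purchases by $11 million.

+$11 million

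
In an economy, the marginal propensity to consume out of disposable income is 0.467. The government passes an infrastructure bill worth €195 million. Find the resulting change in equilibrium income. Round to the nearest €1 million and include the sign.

Spending multiplier = 1/(1 − MPC) = 1/(1 − 0.467) = 1/0.533 ≈ 1.876.
ΔY = k × ΔG = (+€195 million) / 0.533 ≈ +€366 million.

+€366 million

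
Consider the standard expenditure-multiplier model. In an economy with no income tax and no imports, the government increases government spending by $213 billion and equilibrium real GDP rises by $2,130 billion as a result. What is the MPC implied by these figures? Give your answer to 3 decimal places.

0.900

Implied spending multiplier k = ΔY/ΔG = 2,130/213 = 10.
Since k = 1/(1 − MPC), MPC = 1 − 1/k = 1 − ΔG/ΔY = 1 − 213/2,130 = 0.900.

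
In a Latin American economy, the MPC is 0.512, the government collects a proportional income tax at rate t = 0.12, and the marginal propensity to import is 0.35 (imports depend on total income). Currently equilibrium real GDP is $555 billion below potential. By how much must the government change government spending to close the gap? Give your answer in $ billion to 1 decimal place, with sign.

+$499.2 billion

Spending multiplier = 1/(1 − c(1−t) + m) = 1/(1 − 0.512×0.88 + 0.35) = 1/0.89944 ≈ 1.112.
Need ΔY = +$555 billion, so ΔG = ΔY/k = (+$555 billion) × 0.89944 ≈ +$499.2 billion.
The government should increase government spending by $499.2 billion.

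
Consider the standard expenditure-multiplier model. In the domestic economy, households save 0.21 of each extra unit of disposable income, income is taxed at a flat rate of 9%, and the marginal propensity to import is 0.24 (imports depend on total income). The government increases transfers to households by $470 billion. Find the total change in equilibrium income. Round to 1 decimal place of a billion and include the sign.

+$712.5 billion

MPC = 1 − MPS = 1 − 0.21 = 0.79.
The transfer change shifts disposable income by +$470 billion, so first-round consumption changes by c·ΔTR = 0.79 × (+$470 billion) = +$371.3 billion.
Expenditure multiplier = 1/(1 − c(1−t) + m) = 1/(1 − 0.79×0.91 + 0.24) = 1/0.5211 ≈ 1.919.
The transfer multiplier is c × k ≈ 1.516, so ΔY = k × (c·ΔTR) = (+$371.3 billion) / 0.5211 ≈ +$712.5 billion.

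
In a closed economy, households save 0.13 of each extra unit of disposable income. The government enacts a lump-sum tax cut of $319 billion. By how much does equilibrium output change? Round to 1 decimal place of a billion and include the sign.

MPC = 1 − MPS = 1 − 0.13 = 0.87.
A lump-sum tax change of −$319 billion shifts disposable income by +$319 billion; first-round consumption changes by −c × ΔT = −0.87 × (−$319 billion) = +$277.53 billion.
Expenditure multiplier = 1/(1 − MPC) = 1/(1 − 0.87) = 1/0.13 ≈ 7.692.
The tax multiplier is −c × k ≈ −6.692, so ΔY = k × (−c·ΔT) = (+$277.53 billion) / 0.13 ≈ +$2,134.8 billion.

+$2,134.8 billion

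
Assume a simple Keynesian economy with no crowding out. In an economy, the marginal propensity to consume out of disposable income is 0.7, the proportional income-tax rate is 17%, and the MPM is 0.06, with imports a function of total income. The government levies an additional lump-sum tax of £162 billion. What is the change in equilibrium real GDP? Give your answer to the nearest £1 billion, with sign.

−£237 billion

A lump-sum tax change of +£162 billion shifts disposable income by −£162 billion; first-round consumption changes by −c × ΔT = −0.7 × (+£162 billion) = −£113.4 billion.
Expenditure multiplier = 1/(1 − c(1−t) + m) = 1/(1 − 0.7×0.83 + 0.06) = 1/0.479 ≈ 2.088.
The tax multiplier is −c × k ≈ −1.461, so ΔY = k × (−c·ΔT) = (−£113.4 billion) / 0.479 ≈ −£237 billion.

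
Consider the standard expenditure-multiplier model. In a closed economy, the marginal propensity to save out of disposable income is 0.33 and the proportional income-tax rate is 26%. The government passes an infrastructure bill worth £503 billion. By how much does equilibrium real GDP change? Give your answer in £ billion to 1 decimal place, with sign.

+£997.6 billion

MPC = 1 − MPS = 1 − 0.33 = 0.67.
Government-spending multiplier = 1/(1 − c(1−t)) = 1/(1 − 0.67×0.74) = 1/0.5042 ≈ 1.983.
ΔY = k × ΔG = (+£503 billion) / 0.5042 ≈ +£997.6 billion.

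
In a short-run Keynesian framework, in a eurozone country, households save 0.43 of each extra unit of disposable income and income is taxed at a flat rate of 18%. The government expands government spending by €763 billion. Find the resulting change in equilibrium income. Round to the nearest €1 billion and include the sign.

MPC = 1 − MPS = 1 − 0.43 = 0.57.
Spending multiplier = 1/(1 − c(1−t)) = 1/(1 − 0.57×0.82) = 1/0.5326 ≈ 1.878.
ΔY = k × ΔG = (+€763 billion) / 0.5326 ≈ +€1,433 billion.

+€1,433 billion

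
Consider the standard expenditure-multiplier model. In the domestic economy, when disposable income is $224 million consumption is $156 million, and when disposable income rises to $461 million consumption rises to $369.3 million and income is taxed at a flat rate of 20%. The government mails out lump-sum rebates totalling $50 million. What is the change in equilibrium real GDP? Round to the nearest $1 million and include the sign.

MPC = ΔC/ΔYd = (369.3 − 156)/(461 − 224) = 213.3/237 = 0.9.
A lump-sum tax change of −$50 million shifts disposable income by +$50 million; first-round consumption changes by −c × ΔT = −0.9 × (−$50 million) = +$45 million.
Expenditure multiplier = 1/(1 − c(1−t)) = 1/(1 − 0.9×0.8) = 1/0.28 ≈ 3.571.
The tax multiplier is −c × k ≈ −3.214, so ΔY = k × (−c·ΔT) = (+$45 million) / 0.28 ≈ +$161 million.

+$161 million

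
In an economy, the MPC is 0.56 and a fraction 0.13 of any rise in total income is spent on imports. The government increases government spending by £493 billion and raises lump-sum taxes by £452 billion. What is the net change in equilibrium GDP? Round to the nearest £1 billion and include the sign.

+£421 billion

Expenditure multiplier = 1/(1 − c + m) = 1/(1 − 0.56 + 0.13) = 1/0.57 ≈ 1.754.
ΔG contributes k·ΔG = (+£493 billion) / 0.57 ≈ +£864.9 billion.
ΔT of +£452 billion changes first-round spending by −c·ΔT = −£253.12 billion, contributing k·(−c·ΔT) = (−£253.12 billion) / 0.57 ≈ −£444.1 billion.
Net ΔY = k(ΔG − c·ΔT) = (+£239.88 billion) / 0.57 ≈ +£421 billion.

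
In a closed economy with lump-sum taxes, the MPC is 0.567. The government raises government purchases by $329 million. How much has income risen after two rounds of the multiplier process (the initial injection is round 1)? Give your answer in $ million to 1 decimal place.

$515.5 million

Round 1 adds ΔG = $329 million; each later round is MPC = 0.567 times the previous.
After 2 rounds: 329 + 186.543 = ΔG·(1 − c^2)/(1 − c) = 329 × (1 − 0.321489)/0.433 ≈ $515.5 million.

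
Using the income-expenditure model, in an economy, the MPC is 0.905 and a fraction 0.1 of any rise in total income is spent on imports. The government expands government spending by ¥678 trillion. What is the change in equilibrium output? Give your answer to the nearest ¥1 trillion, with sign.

+¥3,477 trillion

Expenditure multiplier = 1/(1 − c + m) = 1/(1 − 0.905 + 0.1) = 1/0.195 ≈ 5.128.
ΔY = k × ΔG = (+¥678 trillion) / 0.195 ≈ +¥3,477 trillion.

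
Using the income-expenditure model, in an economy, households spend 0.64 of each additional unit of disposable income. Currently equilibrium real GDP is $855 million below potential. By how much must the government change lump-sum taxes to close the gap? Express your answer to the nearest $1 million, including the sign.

−$481 million

Spending multiplier = 1/(1 − MPC) = 1/(1 − 0.64) = 1/0.36 ≈ 2.778.
Tax multiplier = −c·k = −0.64/0.36 ≈ −1.778. Need ΔY = +$855 million, so ΔT = ΔY/(−c·k) = −(+$855 million) × 0.36 / 0.64 ≈ −$481 million.
The government should cut lump-sum taxes by $481 million.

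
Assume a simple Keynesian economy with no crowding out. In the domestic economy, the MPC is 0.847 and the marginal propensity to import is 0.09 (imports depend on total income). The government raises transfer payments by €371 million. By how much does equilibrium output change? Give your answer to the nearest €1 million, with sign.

The transfer change shifts disposable income by +€371 million, so first-round consumption changes by c·ΔTR = 0.847 × (+€371 million) = +€314.237 million.
Expenditure multiplier = 1/(1 − c + m) = 1/(1 − 0.847 + 0.09) = 1/0.243 ≈ 4.115.
The transfer multiplier is c × k ≈ 3.486, so ΔY = k × (c·ΔTR) = (+€314.237 million) / 0.243 ≈ +€1,293 million.

+€1,293 million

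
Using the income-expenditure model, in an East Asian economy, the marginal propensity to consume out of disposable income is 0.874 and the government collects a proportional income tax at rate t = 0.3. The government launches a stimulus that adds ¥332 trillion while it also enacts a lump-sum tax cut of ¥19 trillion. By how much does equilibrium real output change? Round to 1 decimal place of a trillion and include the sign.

+¥898.0 trillion

Expenditure multiplier = 1/(1 − c(1−t)) = 1/(1 − 0.874×0.7) = 1/0.3882 ≈ 2.576.
ΔG contributes k·ΔG = (+¥332 trillion) / 0.3882 ≈ +¥855.2 trillion.
ΔT of −¥19 trillion changes first-round spending by −c·ΔT = +¥16.606 trillion, contributing k·(−c·ΔT) = (+¥16.606 trillion) / 0.3882 ≈ +¥42.8 trillion.
Net ΔY = k(ΔG − c·ΔT) = (+¥348.606 trillion) / 0.3882 ≈ +¥898 trillion.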